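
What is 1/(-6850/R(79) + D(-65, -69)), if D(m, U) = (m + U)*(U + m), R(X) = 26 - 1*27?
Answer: 1/24806 ≈ 4.0313e-5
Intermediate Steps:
R(X) = -1 (R(X) = 26 - 27 = -1)
D(m, U) = (U + m)**2 (D(m, U) = (U + m)*(U + m) = (U + m)**2)
1/(-6850/R(79) + D(-65, -69)) = 1/(-6850/(-1) + (-69 - 65)**2) = 1/(-6850*(-1) + (-134)**2) = 1/(6850 + 17956) = 1/24806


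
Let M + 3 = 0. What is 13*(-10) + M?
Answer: -133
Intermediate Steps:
M = -3 (M = -3 + 0 = -3)
13*(-10) + M = 13*(-10) - 3 = -130 - 3 = -133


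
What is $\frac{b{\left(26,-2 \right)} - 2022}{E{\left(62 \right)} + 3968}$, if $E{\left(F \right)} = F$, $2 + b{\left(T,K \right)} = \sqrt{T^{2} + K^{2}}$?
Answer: $- \frac{1012}{2015} + \frac{\sqrt{170}}{2015} \approx -0.49576$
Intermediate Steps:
$b{\left(T,K \right)} = -2 + \sqrt{K^{2} + T^{2}}$ ($b{\left(T,K \right)} = -2 + \sqrt{T^{2} + K^{2}} = -2 + \sqrt{K^{2} + T^{2}}$)
$\frac{b{\left(26,-2 \right)} - 2022}{E{\left(62 \right)} + 3968} = \frac{\left(-2 + \sqrt{\left(-2\right)^{2} + 26^{2}}\right) - 2022}{62 + 3968} = \frac{\left(-2 + \sqrt{4 + 676}\right) - 2022}{4030} = \left(\left(-2 + \sqrt{680}\right) - 2022\right) \frac{1}{4030} = \left(\left(-2 + 2 \sqrt{170}\right) - 2022\right) \frac{1}{4030} = \left(-2024 + 2 \sqrt{170}\right) \frac{1}{4030} = - \frac{1012}{2015} + \frac{\sqrt{170}}{2015}$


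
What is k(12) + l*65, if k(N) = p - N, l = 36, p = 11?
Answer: 2339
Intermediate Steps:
k(N) = 11 - N
k(12) + l*65 = (11 - 1*12) + 36*65 = (11 - 12) + 2340 = -1 + 2340 = 2339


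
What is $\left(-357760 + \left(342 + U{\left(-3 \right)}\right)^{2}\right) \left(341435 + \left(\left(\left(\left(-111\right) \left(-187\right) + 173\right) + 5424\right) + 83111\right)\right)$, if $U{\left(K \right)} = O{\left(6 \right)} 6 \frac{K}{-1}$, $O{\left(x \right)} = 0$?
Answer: $-108574916400$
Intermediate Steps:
$U{\left(K \right)} = 0$ ($U{\left(K \right)} = 0 \cdot 6 \frac{K}{-1} = 0 K \left(-1\right) = 0 \left(- K\right) = 0$)
$\left(-357760 + \left(342 + U{\left(-3 \right)}\right)^{2}\right) \left(341435 + \left(\left(\left(\left(-111\right) \left(-187\right) + 173\right) + 5424\right) + 83111\right)\right) = \left(-357760 + \left(342 + 0\right)^{2}\right) \left(341435 + \left(\left(\left(\left(-111\right) \left(-187\right) + 173\right) + 5424\right) + 83111\right)\right) = \left(-357760 + 342^{2}\right) \left(341435 + \left(\left(\left(20757 + 173\right) + 5424\right) + 83111\right)\right) = \left(-357760 + 116964\right) \left(341435 + \left(\left(20930 + 5424\right) + 83111\right)\right) = - 240796 \left(341435 + \left(26354 + 83111\right)\right) = - 240796 \left(341435 + 109465\right) = \left(-240796\right) 450900 = -108574916400$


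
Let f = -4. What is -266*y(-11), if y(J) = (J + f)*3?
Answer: 11970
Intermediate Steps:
y(J) = -12 + 3*J (y(J) = (J - 4)*3 = (-4 + J)*3 = -12 + 3*J)
-266*y(-11) = -266*(-12 + 3*(-11)) = -266*(-12 - 33) = -266*(-45) = 11970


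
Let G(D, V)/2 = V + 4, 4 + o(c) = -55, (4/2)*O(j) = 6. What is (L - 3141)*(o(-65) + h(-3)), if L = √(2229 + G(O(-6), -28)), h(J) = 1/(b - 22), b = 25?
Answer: 184272 - 176*√2181/3 ≈ 1.8153e+5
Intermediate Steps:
O(j) = 3 (O(j) = (½)*6 = 3)
h(J) = ⅓ (h(J) = 1/(25 - 22) = 1/3 = ⅓)
o(c) = -59 (o(c) = -4 - 55 = -59)
G(D, V) = 8 + 2*V (G(D, V) = 2*(V + 4) = 2*(4 + V) = 8 + 2*V)
L = √2181 (L = √(2229 + (8 + 2*(-28))) = √(2229 + (8 - 56)) = √(2229 - 48) = √2181 ≈ 46.701)
(L - 3141)*(o(-65) + h(-3)) = (√2181 - 3141)*(-59 + ⅓) = (-3141 + √2181)*(-176/3) = 184272 - 176*√2181/3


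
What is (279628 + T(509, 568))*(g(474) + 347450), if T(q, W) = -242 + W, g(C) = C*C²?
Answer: 29911369901796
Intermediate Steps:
g(C) = C³
(279628 + T(509, 568))*(g(474) + 347450) = (279628 + (-242 + 568))*(474³ + 347450) = (279628 + 326)*(106496424 + 347450) = 279954*106843874 = 29911369901796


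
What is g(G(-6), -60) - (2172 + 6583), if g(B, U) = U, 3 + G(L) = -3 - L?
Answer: -8815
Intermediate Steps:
G(L) = -6 - L (G(L) = -3 + (-3 - L) = -6 - L)
g(G(-6), -60) - (2172 + 6583) = -60 - (2172 + 6583) = -60 - 1*8755 = -60 - 8755 = -8815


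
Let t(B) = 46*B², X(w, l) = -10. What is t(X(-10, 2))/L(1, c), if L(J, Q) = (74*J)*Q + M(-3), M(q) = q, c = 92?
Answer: 920/1361 ≈ 0.67597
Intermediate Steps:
L(J, Q) = -3 + 74*J*Q (L(J, Q) = (74*J)*Q - 3 = 74*J*Q - 3 = -3 + 74*J*Q)
t(X(-10, 2))/L(1, c) = (46*(-10)²)/(-3 + 74*1*92) = (46*100)/(-3 + 6808) = 4600/6805 = 4600*(1/6805) = 920/1361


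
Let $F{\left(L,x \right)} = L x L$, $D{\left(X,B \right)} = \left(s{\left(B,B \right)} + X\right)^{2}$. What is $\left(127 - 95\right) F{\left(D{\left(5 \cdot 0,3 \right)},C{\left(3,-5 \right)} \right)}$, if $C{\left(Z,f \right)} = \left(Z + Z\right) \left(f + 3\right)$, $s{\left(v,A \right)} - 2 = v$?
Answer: $-240000$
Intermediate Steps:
$s{\left(v,A \right)} = 2 + v$
$C{\left(Z,f \right)} = 2 Z \left(3 + f\right)$
$D{\left(X,B \right)} = \left(2 + B + X\right)^{2}$ ($D{\left(X,B \right)} = \left(\left(2 + B\right) + X\right)^{2} = \left(2 + B + X\right)^{2}$)
$F{\left(L,x \right)} = x L^{2}$
$\left(127 - 95\right) F{\left(D{\left(5 \cdot 0,3 \right)},C{\left(3,-5 \right)} \right)} = \left(127 - 95\right) 2 \cdot 3 \left(3 - 5\right) \left(\left(2 + 3 + 5 \cdot 0\right)^{2}\right)^{2} = 32 \cdot 2 \cdot 3 \left(-2\right) \left(\left(2 + 3 + 0\right)^{2}\right)^{2} = 32 \left(- 12 \left(5^{2}\right)^{2}\right) = 32 \left(- 12 \cdot 25^{2}\right) = 32 \left(\left(-12\right) 625\right) = 32 \left(-7500\right) = -240000$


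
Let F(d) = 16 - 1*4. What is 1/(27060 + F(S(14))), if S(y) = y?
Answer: 1/27072 ≈ 3.6939e-5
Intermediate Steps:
F(d) = 12 (F(d) = 16 - 4 = 12)
1/(27060 + F(S(14))) = 1/(27060 + 12) = 1/27072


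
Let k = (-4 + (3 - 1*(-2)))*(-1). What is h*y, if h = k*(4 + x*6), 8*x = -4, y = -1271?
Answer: 1271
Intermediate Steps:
x = -½ (x = (⅛)*(-4) = -½ ≈ -0.50000)
k = -1 (k = (-4 + (3 + 2))*(-1) = (-4 + 5)*(-1) = 1*(-1) = -1)
h = -1 (h = -(4 - ½*6) = -(4 - 3) = -1*1 = -1)
h*y = -1*(-1271) = 1271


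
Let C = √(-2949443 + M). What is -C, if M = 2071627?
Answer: -2*I*√219454 ≈ -936.92*I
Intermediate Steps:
C = 2*I*√219454 (C = √(-2949443 + 2071627) = √(-877816) = 2*I*√219454 ≈ 936.92*I)
-C = -2*I*√219454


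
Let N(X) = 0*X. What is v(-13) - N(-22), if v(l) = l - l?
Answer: 0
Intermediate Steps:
N(X) = 0
v(l) = 0
v(-13) - N(-22) = 0 - 1*0 = 0 + 0 = 0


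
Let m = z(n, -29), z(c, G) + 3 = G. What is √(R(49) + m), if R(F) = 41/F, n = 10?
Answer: I*√1527/7 ≈ 5.5824*I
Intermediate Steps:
z(c, G) = -3 + G
m = -32 (m = -3 - 29 = -32)
√(R(49) + m) = √(41/49 - 32) = √(-1527/49) = I*√1527/7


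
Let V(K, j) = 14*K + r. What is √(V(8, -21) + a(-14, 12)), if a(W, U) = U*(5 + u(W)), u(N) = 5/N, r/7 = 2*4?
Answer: 3*√1218/7 ≈ 14.957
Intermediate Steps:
r = 56 (r = 7*(2*4) = 7*8 = 56)
V(K, j) = 56 + 14*K (V(K, j) = 14*K + 56 = 56 + 14*K)
a(W, U) = U*(5 + 5/W)
√(V(8, -21) + a(-14, 12)) = √((56 + 14*8) + 5*12*(1 - 14)/(-14)) = √((56 + 112) + 5*12*(-1/14)*(-13)) = √(168 + 390/7) = √(1566/7) = 3*√1218/7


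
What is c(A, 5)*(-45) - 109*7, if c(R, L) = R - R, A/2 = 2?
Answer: -763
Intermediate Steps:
A = 4 (A = 2*2 = 4)
c(R, L) = 0
c(A, 5)*(-45) - 109*7 = 0*(-45) - 109*7 = 0 - 763 = -763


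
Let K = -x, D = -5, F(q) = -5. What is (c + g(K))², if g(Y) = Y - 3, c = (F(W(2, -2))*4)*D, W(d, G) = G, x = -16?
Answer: 12769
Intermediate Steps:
K = 16 (K = -1*(-16) = 16)
c = 100 (c = -5*4*(-5) = -20*(-5) = 100)
g(Y) = -3 + Y
(c + g(K))² = (100 + (-3 + 16))² = (100 + 13)² = 113² = 12769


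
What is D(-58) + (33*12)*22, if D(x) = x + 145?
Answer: 8799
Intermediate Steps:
D(x) = 145 + x
D(-58) + (33*12)*22 = (145 - 58) + (33*12)*22 = 87 + 396*22 = 87 + 8712 = 8799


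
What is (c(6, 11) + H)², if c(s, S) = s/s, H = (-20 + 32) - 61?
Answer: 2304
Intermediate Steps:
H = -49 (H = 12 - 61 = -49)
c(s, S) = 1
(c(6, 11) + H)² = (1 - 49)² = (-48)² = 2304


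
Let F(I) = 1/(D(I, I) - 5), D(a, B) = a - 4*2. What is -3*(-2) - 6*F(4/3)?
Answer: 228/35 ≈ 6.5143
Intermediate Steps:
D(a, B) = -8 + a (D(a, B) = a - 8 = -8 + a)
F(I) = 1/(-13 + I) (F(I) = 1/((-8 + I) - 5) = 1/(-13 + I))
-3*(-2) - 6*F(4/3) = -3*(-2) - 6/(-13 + 4/3) = 6 - 6/(-13 + 4*(1/3)) = 6 - 6/(-13 + 4/3) = 6 - 6/(-35/3) = 6 - 6*(-3/35) = 6 + 18/35 = 228/35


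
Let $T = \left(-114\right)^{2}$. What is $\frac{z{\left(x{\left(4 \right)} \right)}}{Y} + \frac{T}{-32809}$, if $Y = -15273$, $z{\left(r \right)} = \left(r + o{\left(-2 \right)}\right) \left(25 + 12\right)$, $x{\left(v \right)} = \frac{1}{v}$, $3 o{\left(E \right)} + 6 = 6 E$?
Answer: $- \frac{766031173}{2004367428} \approx -0.38218$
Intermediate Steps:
$T = 12996$
$o{\left(E \right)} = -2 + 2 E$ ($o{\left(E \right)} = -2 + \frac{6 E}{3} = -2 + 2 E$)
$z{\left(r \right)} = -222 + 37 r$ ($z{\left(r \right)} = \left(r + \left(-2 + 2 \left(-2\right)\right)\right) \left(25 + 12\right) = \left(r - 6\right) 37 = \left(-6 + r\right) 37 = -222 + 37 r$)
$\frac{z{\left(x{\left(4 \right)} \right)}}{Y} + \frac{T}{-32809} = \frac{-222 + \frac{37}{4}}{-15273} + \frac{12996}{-32809} = \left(-222 + 37 \cdot \frac{1}{4}\right) \left(- \frac{1}{15273}\right) + 12996 \left(- \frac{1}{32809}\right) = \left(-222 + \frac{37}{4}\right) \left(- \frac{1}{15273}\right) - \frac{12996}{32809} = \left(- \frac{851}{4}\right) \left(- \frac{1}{15273}\right) - \frac{12996}{32809} = \frac{851}{61092} - \frac{12996}{32809} = - \frac{766031173}{2004367428}$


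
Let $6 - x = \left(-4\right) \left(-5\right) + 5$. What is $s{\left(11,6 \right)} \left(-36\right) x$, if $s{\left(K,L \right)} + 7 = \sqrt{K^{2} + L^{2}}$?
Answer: $-4788 + 684 \sqrt{157} \approx 3782.5$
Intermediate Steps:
$s{\left(K,L \right)} = -7 + \sqrt{K^{2} + L^{2}}$
$x = -19$ ($x = 6 - \left(\left(-4\right) \left(-5\right) + 5\right) = 6 - \left(20 + 5\right) = 6 - 25 = -19$)
$s{\left(11,6 \right)} \left(-36\right) x = \left(-7 + \sqrt{11^{2} + 6^{2}}\right) \left(-36\right) \left(-19\right) = \left(-7 + \sqrt{121 + 36}\right) \left(-36\right) \left(-19\right) = \left(-7 + \sqrt{157}\right) \left(-36\right) \left(-19\right) = \left(252 - 36 \sqrt{157}\right) \left(-19\right) = -4788 + 684 \sqrt{157}$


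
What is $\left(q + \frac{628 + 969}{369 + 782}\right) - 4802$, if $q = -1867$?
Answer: $- \frac{7674422}{1151} \approx -6667.6$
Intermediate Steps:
$\left(q + \frac{628 + 969}{369 + 782}\right) - 4802 = \left(-1867 + \frac{628 + 969}{369 + 782}\right) - 4802 = \left(-1867 + \frac{1597}{1151}\right) - 4802 = - \frac{2147320}{1151} - 4802 = - \frac{7674422}{1151}$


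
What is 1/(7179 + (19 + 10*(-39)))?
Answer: 1/6808 ≈ 0.00014689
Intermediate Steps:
1/(7179 + (19 + 10*(-39))) = 1/(7179 + (19 - 390)) = 1/(7179 - 371) = 1/6808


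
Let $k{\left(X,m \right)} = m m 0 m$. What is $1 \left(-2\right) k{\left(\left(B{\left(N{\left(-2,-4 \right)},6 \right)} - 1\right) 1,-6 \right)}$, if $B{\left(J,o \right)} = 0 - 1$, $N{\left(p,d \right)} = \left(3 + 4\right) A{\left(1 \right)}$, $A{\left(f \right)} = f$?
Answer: $0$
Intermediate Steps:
$N{\left(p,d \right)} = 7$ ($N{\left(p,d \right)} = \left(3 + 4\right) 1 = 7 \cdot 1 = 7$)
$B{\left(J,o \right)} = -1$ ($B{\left(J,o \right)} = 0 - 1 = -1$)
$k{\left(X,m \right)} = 0$ ($k{\left(X,m \right)} = m 0 m = m 0 = 0$)
$1 \left(-2\right) k{\left(\left(B{\left(N{\left(-2,-4 \right)},6 \right)} - 1\right) 1,-6 \right)} = 1 \left(-2\right) 0 = \left(-2\right) 0 = 0$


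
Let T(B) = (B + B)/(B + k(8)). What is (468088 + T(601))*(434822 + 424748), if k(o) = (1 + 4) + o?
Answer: 123523318064690/307 ≈ 4.0236e+11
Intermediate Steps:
k(o) = 5 + o
T(B) = 2*B/(13 + B) (T(B) = (B + B)/(B + (5 + 8)) = (2*B)/(B + 13) = (2*B)/(13 + B) = 2*B/(13 + B))
(468088 + T(601))*(434822 + 424748) = (468088 + 2*601/(13 + 601))*(434822 + 424748) = (468088 + 2*601/614)*859570 = (468088 + 2*601*(1/614))*859570 = (468088 + 601/307)*859570 = (143703617/307)*859570 = 123523318064690/307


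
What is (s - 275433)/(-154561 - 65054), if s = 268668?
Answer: 41/1331 ≈ 0.030804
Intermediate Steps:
(s - 275433)/(-154561 - 65054) = (268668 - 275433)/(-154561 - 65054) = -6765/(-219615) = -6765*(-1/219615) = 41/1331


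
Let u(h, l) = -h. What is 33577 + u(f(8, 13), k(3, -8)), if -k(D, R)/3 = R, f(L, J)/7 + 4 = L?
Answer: 33549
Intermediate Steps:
f(L, J) = -28 + 7*L
k(D, R) = -3*R
33577 + u(f(8, 13), k(3, -8)) = 33577 - (-28 + 7*8) = 33577 - (-28 + 56) = 33577 - 1*28 = 33577 - 28 = 33549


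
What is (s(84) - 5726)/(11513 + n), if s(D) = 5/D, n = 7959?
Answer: -480979/1635648 ≈ -0.29406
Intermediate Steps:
(s(84) - 5726)/(11513 + n) = (5/84 - 5726)/(11513 + 7959) = (5*(1/84) - 5726)/19472 = (5/84 - 5726)*(1/19472) = -480979/84*1/19472 = -480979/1635648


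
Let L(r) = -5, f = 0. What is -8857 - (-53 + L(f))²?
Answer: -12221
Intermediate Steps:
-8857 - (-53 + L(f))² = -8857 - (-53 - 5)² = -8857 - 1*(-58)² = -8857 - 1*3364 = -8857 - 3364 = -12221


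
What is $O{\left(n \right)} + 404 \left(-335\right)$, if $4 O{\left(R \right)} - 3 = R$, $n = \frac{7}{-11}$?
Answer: $- \frac{2977467}{22} \approx -1.3534 \cdot 10^{5}$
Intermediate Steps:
$n = - \frac{7}{11}$ ($n = 7 \left(- \frac{1}{11}\right) = - \frac{7}{11} \approx -0.63636$)
$O{\left(R \right)} = \frac{3}{4} + \frac{R}{4}$
$O{\left(n \right)} + 404 \left(-335\right) = \left(\frac{3}{4} + \frac{1}{4} \left(- \frac{7}{11}\right)\right) + 404 \left(-335\right) = \left(\frac{3}{4} - \frac{7}{44}\right) - 135340 = \frac{13}{22} - 135340 = - \frac{2977467}{22}$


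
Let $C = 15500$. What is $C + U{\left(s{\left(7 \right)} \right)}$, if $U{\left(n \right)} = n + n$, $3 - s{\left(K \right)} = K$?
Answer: $15492$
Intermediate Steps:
$s{\left(K \right)} = 3 - K$
$U{\left(n \right)} = 2 n$
$C + U{\left(s{\left(7 \right)} \right)} = 15500 + 2 \left(3 - 7\right) = 15500 + 2 \left(-4\right) = 15500 - 8 = 15492$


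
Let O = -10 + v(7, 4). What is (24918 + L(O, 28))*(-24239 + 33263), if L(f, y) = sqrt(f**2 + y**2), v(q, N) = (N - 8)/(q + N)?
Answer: 224860032 + 18048*sqrt(26965)/11 ≈ 2.2513e+8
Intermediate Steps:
v(q, N) = (-8 + N)/(N + q)
O = -114/11 (O = -10 + (-8 + 4)/(4 + 7) = -10 - 4/11 = -114/11 ≈ -10.364)
(24918 + L(O, 28))*(-24239 + 33263) = (24918 + sqrt((-114/11)**2 + 28**2))*(-24239 + 33263) = (24918 + sqrt(12996/121 + 784))*9024 = (24918 + sqrt(107860/121))*9024 = (24918 + 2*sqrt(26965)/11)*9024 = 224860032 + 18048*sqrt(26965)/11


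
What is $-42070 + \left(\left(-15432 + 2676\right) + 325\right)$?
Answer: $-54501$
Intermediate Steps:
$-42070 + \left(\left(-15432 + 2676\right) + 325\right) = -42070 + \left(-12756 + 325\right) = -42070 - 12431 = -54501$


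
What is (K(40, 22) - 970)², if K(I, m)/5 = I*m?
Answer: 11764900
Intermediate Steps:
K(I, m) = 5*I*m (K(I, m) = 5*(I*m) = 5*I*m)
(K(40, 22) - 970)² = (5*40*22 - 970)² = (4400 - 970)² = 3430² = 11764900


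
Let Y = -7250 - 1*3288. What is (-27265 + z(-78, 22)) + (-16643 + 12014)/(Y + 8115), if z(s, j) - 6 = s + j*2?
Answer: -66126310/2423 ≈ -27291.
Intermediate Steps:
Y = -10538 (Y = -7250 - 3288 = -10538)
z(s, j) = 6 + s + 2*j (z(s, j) = 6 + (s + j*2) = 6 + (s + 2*j) = 6 + s + 2*j)
(-27265 + z(-78, 22)) + (-16643 + 12014)/(Y + 8115) = (-27265 + (6 - 78 + 2*22)) + (-16643 + 12014)/(-10538 + 8115) = (-27265 + (6 - 78 + 44)) - 4629/(-2423) = (-27265 - 28) - 4629*(-1/2423) = -27293 + 4629/2423 = -66126310/2423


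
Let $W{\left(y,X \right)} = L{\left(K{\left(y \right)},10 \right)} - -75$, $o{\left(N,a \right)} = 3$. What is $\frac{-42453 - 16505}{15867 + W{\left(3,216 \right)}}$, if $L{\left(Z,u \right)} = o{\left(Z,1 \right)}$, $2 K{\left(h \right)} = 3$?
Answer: $- \frac{58958}{15945} \approx -3.6976$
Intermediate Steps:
$K{\left(h \right)} = \frac{3}{2}$ ($K{\left(h \right)} = \frac{1}{2} \cdot 3 = \frac{3}{2}$)
$L{\left(Z,u \right)} = 3$
$W{\left(y,X \right)} = 78$ ($W{\left(y,X \right)} = 3 - -75 = 3 + 75 = 78$)
$\frac{-42453 - 16505}{15867 + W{\left(3,216 \right)}} = \frac{-42453 - 16505}{15867 + 78} = - \frac{58958}{15945}$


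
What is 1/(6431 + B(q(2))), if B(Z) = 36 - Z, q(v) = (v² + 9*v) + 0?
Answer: 1/6445 ≈ 0.00015516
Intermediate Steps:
q(v) = v² + 9*v
1/(6431 + B(q(2))) = 1/(6431 + (36 - 2*(9 + 2))) = 1/(6431 + (36 - 2*11)) = 1/(6431 + (36 - 1*22)) = 1/(6431 + (36 - 22)) = 1/(6431 + 14) = 1/6445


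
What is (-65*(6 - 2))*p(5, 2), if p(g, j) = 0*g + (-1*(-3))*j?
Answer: -1560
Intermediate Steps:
p(g, j) = 3*j (p(g, j) = 0 + 3*j = 3*j)
(-65*(6 - 2))*p(5, 2) = (-65*(6 - 2))*(3*2) = -65*4*6 = -13*20*6 = -260*6 = -1560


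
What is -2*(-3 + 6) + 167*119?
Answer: 19867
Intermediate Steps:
-2*(-3 + 6) + 167*119 = -2*3 + 19873 = -6 + 19873 = 19867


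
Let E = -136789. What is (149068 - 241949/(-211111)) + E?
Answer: 2592473918/211111 ≈ 12280.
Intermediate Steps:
(149068 - 241949/(-211111)) + E = (149068 - 241949/(-211111)) - 136789 = (149068 - 241949*(-1/211111)) - 136789 = (149068 + 241949/211111) - 136789 = 31470136497/211111 - 136789 = 2592473918/211111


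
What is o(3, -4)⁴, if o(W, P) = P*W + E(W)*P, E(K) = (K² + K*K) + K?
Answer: 84934656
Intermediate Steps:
E(K) = K + 2*K² (E(K) = (K² + K²) + K = 2*K² + K = K + 2*K²)
o(W, P) = P*W + P*W*(1 + 2*W) (o(W, P) = P*W + (W*(1 + 2*W))*P = P*W + P*W*(1 + 2*W))
o(3, -4)⁴ = (2*(-4)*3*(1 + 3))⁴ = (2*(-4)*3*4)⁴ = (-96)⁴ = 84934656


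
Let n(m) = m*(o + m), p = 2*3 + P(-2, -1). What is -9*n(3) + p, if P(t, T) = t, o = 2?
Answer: -131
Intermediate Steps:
p = 4 (p = 2*3 - 2 = 6 - 2 = 4)
n(m) = m*(2 + m)
-9*n(3) + p = -27*(2 + 3) + 4 = -27*5 + 4 = -9*15 + 4 = -135 + 4 = -131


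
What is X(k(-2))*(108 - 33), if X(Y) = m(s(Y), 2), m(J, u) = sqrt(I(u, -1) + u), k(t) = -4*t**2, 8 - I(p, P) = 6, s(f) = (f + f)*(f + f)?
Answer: 150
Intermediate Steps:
s(f) = 4*f**2 (s(f) = (2*f)*(2*f) = 4*f**2)
I(p, P) = 2 (I(p, P) = 8 - 1*6 = 8 - 6 = 2)
m(J, u) = sqrt(2 + u)
X(Y) = 2 (X(Y) = sqrt(2 + 2) = sqrt(4) = 2)
X(k(-2))*(108 - 33) = 2*(108 - 33) = 2*75 = 150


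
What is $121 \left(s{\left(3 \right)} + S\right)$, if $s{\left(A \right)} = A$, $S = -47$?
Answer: $-5324$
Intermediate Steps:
$121 \left(s{\left(3 \right)} + S\right) = 121 \left(3 - 47\right) = 121 \left(-44\right) = -5324$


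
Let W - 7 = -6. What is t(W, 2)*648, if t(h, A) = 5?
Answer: 3240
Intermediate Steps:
W = 1 (W = 7 - 6 = 1)
t(W, 2)*648 = 5*648 = 3240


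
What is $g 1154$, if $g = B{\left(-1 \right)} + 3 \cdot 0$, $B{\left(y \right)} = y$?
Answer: $-1154$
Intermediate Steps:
$g = -1$ ($g = -1 + 3 \cdot 0 = -1 + 0 = -1$)
$g 1154 = \left(-1\right) 1154 = -1154$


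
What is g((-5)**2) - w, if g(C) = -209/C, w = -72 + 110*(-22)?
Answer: 62091/25 ≈ 2483.6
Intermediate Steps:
w = -2492 (w = -72 - 2420 = -2492)
g((-5)**2) - w = -209/((-5)**2) - 1*(-2492) = -209/25 + 2492 = 62091/25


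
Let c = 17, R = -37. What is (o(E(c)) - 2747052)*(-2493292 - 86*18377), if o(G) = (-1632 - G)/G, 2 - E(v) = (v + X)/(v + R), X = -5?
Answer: 145512448949186/13 ≈ 1.1193e+13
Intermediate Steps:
E(v) = 2 - (-5 + v)/(-37 + v) (E(v) = 2 - (v - 5)/(v - 37) = 2 - (-5 + v)/(-37 + v))
o(G) = (-1632 - G)/G
(o(E(c)) - 2747052)*(-2493292 - 86*18377) = ((-1632 - (-69 + 17)/(-37 + 17))/(((-69 + 17)/(-37 + 17))) - 2747052)*(-2493292 - 86*18377) = ((-1632 - (-52)/(-20))/((-52/(-20))) - 2747052)*(-2493292 - 1580422) = ((-1632 - (-1)*(-52)/20)/((-1/20*(-52))) - 2747052)*(-4073714) = ((-1632 - 1*13/5)/(13/5) - 2747052)*(-4073714) = (5*(-1632 - 13/5)/13 - 2747052)*(-4073714) = ((5/13)*(-8173/5) - 2747052)*(-4073714) = (-8173/13 - 2747052)*(-4073714) = -35719849/13*(-4073714) = 145512448949186/13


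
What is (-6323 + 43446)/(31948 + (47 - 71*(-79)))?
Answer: 37123/37604 ≈ 0.98721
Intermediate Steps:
(-6323 + 43446)/(31948 + (47 - 71*(-79))) = 37123/(31948 + (47 + 5609)) = 37123/(31948 + 5656) = 37123/37604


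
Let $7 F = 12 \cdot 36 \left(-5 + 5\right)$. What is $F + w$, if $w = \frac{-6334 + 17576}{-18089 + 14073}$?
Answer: $- \frac{5621}{2008} \approx -2.7993$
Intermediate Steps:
$F = 0$ ($F = \frac{12 \cdot 36 \left(-5 + 5\right)}{7} = \frac{432 \cdot 0}{7} = \frac{1}{7} \cdot 0 = 0$)
$w = - \frac{5621}{2008}$ ($w = \frac{11242}{-4016} = 11242 \left(- \frac{1}{4016}\right) = - \frac{5621}{2008} \approx -2.7993$)
$F + w = 0 - \frac{5621}{2008} = - \frac{5621}{2008}$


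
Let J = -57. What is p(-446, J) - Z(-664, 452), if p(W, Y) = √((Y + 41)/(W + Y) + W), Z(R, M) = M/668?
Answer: -113/167 + 7*I*√2302734/503 ≈ -0.67665 + 21.118*I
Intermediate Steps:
Z(R, M) = M/668 (Z(R, M) = M*(1/668) = M/668)
p(W, Y) = √(W + (41 + Y)/(W + Y)) (p(W, Y) = √((41 + Y)/(W + Y) + W) = √(W + (41 + Y)/(W + Y)))
p(-446, J) - Z(-664, 452) = √((41 - 57 - 446*(-446 - 57))/(-446 - 57)) - 452/668 = √((41 - 57 - 446*(-503))/(-503)) - 1*113/167 = √(-(41 - 57 + 224338)/503) - 113/167 = √(-1/503*224322) - 113/167 = √(-224322/503) - 113/167 = 7*I*√2302734/503 - 113/167 = -113/167 + 7*I*√2302734/503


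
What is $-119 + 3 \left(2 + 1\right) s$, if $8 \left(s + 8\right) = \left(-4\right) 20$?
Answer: $-281$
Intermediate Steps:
$s = -18$ ($s = -8 + \frac{\left(-4\right) 20}{8} = -8 + \frac{1}{8} \left(-80\right) = -8 - 10 = -18$)
$-119 + 3 \left(2 + 1\right) s = -119 + 3 \left(2 + 1\right) \left(-18\right) = -119 + 3 \cdot 3 \left(-18\right) = -119 + 9 \left(-18\right) = -119 - 162 = -281$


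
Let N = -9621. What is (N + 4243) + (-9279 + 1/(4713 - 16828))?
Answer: -177569556/12115 ≈ -14657.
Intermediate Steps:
(N + 4243) + (-9279 + 1/(4713 - 16828)) = (-9621 + 4243) + (-9279 + 1/(4713 - 16828)) = -5378 + (-9279 + 1/(-12115)) = -5378 + (-9279 - 1/12115) = -5378 - 112415086/12115 = -177569556/12115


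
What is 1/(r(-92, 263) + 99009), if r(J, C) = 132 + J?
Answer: 1/99049 ≈ 1.0096e-5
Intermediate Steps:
1/(r(-92, 263) + 99009) = 1/((132 - 92) + 99009) = 1/(40 + 99009) = 1/99049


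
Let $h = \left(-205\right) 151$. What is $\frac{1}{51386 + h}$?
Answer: $\frac{1}{20431} \approx 4.8945 \cdot 10^{-5}$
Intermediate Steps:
$h = -30955$
$\frac{1}{51386 + h} = \frac{1}{51386 - 30955} = \frac{1}{20431}$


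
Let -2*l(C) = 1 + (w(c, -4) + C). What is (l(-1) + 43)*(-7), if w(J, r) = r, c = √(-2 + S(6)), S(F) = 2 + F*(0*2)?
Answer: -315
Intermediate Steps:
S(F) = 2 (S(F) = 2 + F*0 = 2 + 0 = 2)
c = 0 (c = √(-2 + 2) = √0 = 0)
l(C) = 3/2 - C/2 (l(C) = -(1 + (-4 + C))/2 = -(-3 + C)/2 = 3/2 - C/2)
(l(-1) + 43)*(-7) = ((3/2 - ½*(-1)) + 43)*(-7) = ((3/2 + ½) + 43)*(-7) = (2 + 43)*(-7) = 45*(-7) = -315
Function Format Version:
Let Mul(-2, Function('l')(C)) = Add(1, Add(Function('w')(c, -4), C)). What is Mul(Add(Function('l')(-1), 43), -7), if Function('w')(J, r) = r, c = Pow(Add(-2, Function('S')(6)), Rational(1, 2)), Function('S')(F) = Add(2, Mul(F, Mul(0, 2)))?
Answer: -315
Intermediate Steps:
Function('S')(F) = 2 (Function('S')(F) = Add(2, Mul(F, 0)) = Add(2, 0) = 2)
c = 0 (c = Pow(Add(-2, 2), Rational(1, 2)) = Pow(0, Rational(1, 2)) = 0)
Function('l')(C) = Add(Rational(3, 2), Mul(Rational(-1, 2), C)) (Function('l')(C) = Mul(Rational(-1, 2), Add(1, Add(-4, C))) = Mul(Rational(-1, 2), Add(-3, C)) = Add(Rational(3, 2), Mul(Rational(-1, 2), C)))
Mul(Add(Function('l')(-1), 43), -7) = Mul(Add(Add(Rational(3, 2), Mul(Rational(-1, 2), -1)), 43), -7) = Mul(Add(Add(Rational(3, 2), Rational(1, 2)), 43), -7) = Mul(Add(2, 43), -7) = Mul(45, -7) = -315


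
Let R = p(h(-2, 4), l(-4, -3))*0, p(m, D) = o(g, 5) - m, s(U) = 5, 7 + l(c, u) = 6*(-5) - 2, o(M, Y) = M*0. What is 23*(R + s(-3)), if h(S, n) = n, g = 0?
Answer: 115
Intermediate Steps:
o(M, Y) = 0
l(c, u) = -39 (l(c, u) = -7 + (6*(-5) - 2) = -7 + (-30 - 2) = -7 - 32 = -39)
p(m, D) = -m (p(m, D) = 0 - m = -m)
R = 0 (R = -1*4*0 = -4*0 = 0)
23*(R + s(-3)) = 23*(0 + 5) = 23*5 = 115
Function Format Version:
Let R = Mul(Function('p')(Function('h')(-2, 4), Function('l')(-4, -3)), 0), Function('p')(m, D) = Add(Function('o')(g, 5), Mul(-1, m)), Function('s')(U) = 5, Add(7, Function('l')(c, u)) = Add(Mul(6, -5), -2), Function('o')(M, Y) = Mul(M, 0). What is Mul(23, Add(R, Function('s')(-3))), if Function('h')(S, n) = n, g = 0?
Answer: 115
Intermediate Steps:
Function('o')(M, Y) = 0
Function('l')(c, u) = -39 (Function('l')(c, u) = Add(-7, Add(Mul(6, -5), -2)) = Add(-7, Add(-30, -2)) = Add(-7, -32) = -39)
Function('p')(m, D) = Mul(-1, m) (Function('p')(m, D) = Add(0, Mul(-1, m)) = Mul(-1, m))
R = 0 (R = Mul(Mul(-1, 4), 0) = Mul(-4, 0) = 0)
Mul(23, Add(R, Function('s')(-3))) = Mul(23, Add(0, 5)) = Mul(23, 5) = 115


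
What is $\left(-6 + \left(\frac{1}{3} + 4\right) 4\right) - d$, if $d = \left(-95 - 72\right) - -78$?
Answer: $\frac{301}{3} \approx 100.33$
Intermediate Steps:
$d = -89$ ($d = \left(-95 - 72\right) + 78 = -167 + 78 = -89$)
$\left(-6 + \left(\frac{1}{3} + 4\right) 4\right) - d = \left(-6 + \left(\frac{1}{3} + 4\right) 4\right) - -89 = \left(-6 + \left(\frac{1}{3} + 4\right) 4\right) + 89 = \left(-6 + \frac{13}{3} \cdot 4\right) + 89 = \left(-6 + \frac{52}{3}\right) + 89 = \frac{34}{3} + 89 = \frac{301}{3}$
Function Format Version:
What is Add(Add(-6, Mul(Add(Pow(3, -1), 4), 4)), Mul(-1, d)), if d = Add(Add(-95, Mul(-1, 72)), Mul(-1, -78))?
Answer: Rational(301, 3) ≈ 100.33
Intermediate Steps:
d = -89 (d = Add(Add(-95, -72), 78) = Add(-167, 78) = -89)
Add(Add(-6, Mul(Add(Pow(3, -1), 4), 4)), Mul(-1, d)) = Add(Add(-6, Mul(Add(Pow(3, -1), 4), 4)), Mul(-1, -89)) = Add(Add(-6, Mul(Add(Rational(1, 3), 4), 4)), 89) = Add(Add(-6, Mul(Rational(13, 3), 4)), 89) = Add(Add(-6, Rational(52, 3)), 89) = Add(Rational(34, 3), 89) = Rational(301, 3)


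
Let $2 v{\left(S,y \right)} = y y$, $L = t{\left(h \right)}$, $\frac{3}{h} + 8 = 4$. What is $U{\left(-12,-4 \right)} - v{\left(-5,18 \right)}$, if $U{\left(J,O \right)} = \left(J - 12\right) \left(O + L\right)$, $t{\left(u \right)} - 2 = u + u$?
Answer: $-78$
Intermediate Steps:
$h = - \frac{3}{4}$ ($h = \frac{3}{-8 + 4} = \frac{3}{-4} = 3 \left(- \frac{1}{4}\right) = - \frac{3}{4} \approx -0.75$)
$t{\left(u \right)} = 2 + 2 u$ ($t{\left(u \right)} = 2 + \left(u + u\right) = 2 + 2 u$)
$L = \frac{1}{2}$ ($L = 2 + 2 \left(- \frac{3}{4}\right) = 2 - \frac{3}{2} = \frac{1}{2} \approx 0.5$)
$v{\left(S,y \right)} = \frac{y^{2}}{2}$ ($v{\left(S,y \right)} = \frac{y y}{2} = \frac{y^{2}}{2}$)
$U{\left(J,O \right)} = \left(\frac{1}{2} + O\right) \left(-12 + J\right)$ ($U{\left(J,O \right)} = \left(J - 12\right) \left(O + \frac{1}{2}\right) = \left(-12 + J\right) \left(\frac{1}{2} + O\right) = \left(\frac{1}{2} + O\right) \left(-12 + J\right)$)
$U{\left(-12,-4 \right)} - v{\left(-5,18 \right)} = \left(-6 + \frac{1}{2} \left(-12\right) - -48 - -48\right) - \frac{18^{2}}{2} = \left(-6 - 6 + 48 + 48\right) - \frac{1}{2} \cdot 324 = 84 - 162 = -78$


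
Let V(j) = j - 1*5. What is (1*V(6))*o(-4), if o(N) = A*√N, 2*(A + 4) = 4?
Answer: -4*I ≈ -4.0*I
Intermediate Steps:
A = -2 (A = -4 + (½)*4 = -4 + 2 = -2)
V(j) = -5 + j (V(j) = j - 5 = -5 + j)
o(N) = -2*√N
(1*V(6))*o(-4) = (1*(-5 + 6))*(-4*I) = (1*1)*(-4*I) = 1*(-4*I) = -4*I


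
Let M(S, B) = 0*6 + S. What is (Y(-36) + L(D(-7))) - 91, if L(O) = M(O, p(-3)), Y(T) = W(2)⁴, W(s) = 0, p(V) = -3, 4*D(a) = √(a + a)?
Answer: -91 + I*√14/4 ≈ -91.0 + 0.93541*I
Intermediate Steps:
D(a) = √2*√a/4 (D(a) = √(a + a)/4 = √(2*a)/4 = (√2*√a)/4 = √2*√a/4)
Y(T) = 0 (Y(T) = 0⁴ = 0)
M(S, B) = S (M(S, B) = 0 + S = S)
L(O) = O
(Y(-36) + L(D(-7))) - 91 = (0 + √2*√(-7)/4) - 91 = (0 + √2*(I*√7)/4) - 91 = (0 + I*√14/4) - 91 = I*√14/4 - 91 = -91 + I*√14/4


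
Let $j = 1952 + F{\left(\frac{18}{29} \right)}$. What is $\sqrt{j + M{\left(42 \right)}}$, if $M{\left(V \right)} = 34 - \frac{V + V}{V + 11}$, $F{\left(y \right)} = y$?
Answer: $\frac{30 \sqrt{5210430}}{1537} \approx 44.554$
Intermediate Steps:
$j = \frac{56626}{29}$ ($j = 1952 + \frac{18}{29} = \frac{56626}{29} \approx 1952.6$)
$M{\left(V \right)} = 34 - \frac{2 V}{11 + V}$
$\sqrt{j + M{\left(42 \right)}} = \sqrt{\frac{56626}{29} + \frac{2 \left(187 + 16 \cdot 42\right)}{11 + 42}} = \sqrt{\frac{56626}{29} + \frac{2 \left(187 + 672\right)}{53}} = \sqrt{\frac{56626}{29} + 2 \cdot \frac{1}{53} \cdot 859} = \sqrt{\frac{56626}{29} + \frac{1718}{53}} = \sqrt{\frac{3051000}{1537}} = \frac{30 \sqrt{5210430}}{1537}$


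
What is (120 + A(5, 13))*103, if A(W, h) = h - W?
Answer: 13184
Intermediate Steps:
(120 + A(5, 13))*103 = (120 + (13 - 1*5))*103 = (120 + (13 - 5))*103 = (120 + 8)*103 = 128*103 = 13184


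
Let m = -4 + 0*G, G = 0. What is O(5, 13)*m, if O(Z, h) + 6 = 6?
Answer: 0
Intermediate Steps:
O(Z, h) = 0 (O(Z, h) = -6 + 6 = 0)
m = -4 (m = -4 + 0*0 = -4 + 0 = -4)
O(5, 13)*m = 0*(-4) = 0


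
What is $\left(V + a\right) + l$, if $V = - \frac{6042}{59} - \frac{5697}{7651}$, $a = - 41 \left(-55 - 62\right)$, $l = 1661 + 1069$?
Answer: $\frac{3351192078}{451409} \approx 7423.9$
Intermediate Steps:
$l = 2730$
$a = 4797$ ($a = \left(-41\right) \left(-117\right) = 4797$)
$V = - \frac{46563465}{451409}$ ($V = \left(-6042\right) \frac{1}{59} - \frac{5697}{7651} = - \frac{6042}{59} - \frac{5697}{7651} = - \frac{46563465}{451409} \approx -103.15$)
$\left(V + a\right) + l = \left(- \frac{46563465}{451409} + 4797\right) + 2730 = \frac{2118845508}{451409} + 2730 = \frac{3351192078}{451409}$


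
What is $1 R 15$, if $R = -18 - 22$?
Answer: $-600$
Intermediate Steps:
$R = -40$ ($R = -18 - 22 = -40$)
$1 R 15 = 1 \left(-40\right) 15 = \left(-40\right) 15 = -600$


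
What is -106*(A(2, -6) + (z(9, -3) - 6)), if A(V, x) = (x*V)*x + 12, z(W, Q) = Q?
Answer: -7950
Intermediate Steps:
A(V, x) = 12 + V*x² (A(V, x) = (V*x)*x + 12 = V*x² + 12 = 12 + V*x²)
-106*(A(2, -6) + (z(9, -3) - 6)) = -106*((12 + 2*(-6)²) + (-3 - 6)) = -106*((12 + 2*36) - 9) = -106*((12 + 72) - 9) = -106*(84 - 9) = -106*75 = -7950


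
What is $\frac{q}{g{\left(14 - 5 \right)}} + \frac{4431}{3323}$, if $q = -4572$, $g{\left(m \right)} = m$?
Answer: $- \frac{1683653}{3323} \approx -506.67$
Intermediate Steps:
$\frac{q}{g{\left(14 - 5 \right)}} + \frac{4431}{3323} = - \frac{4572}{14 - 5} + \frac{4431}{3323} = - \frac{4572}{14 - 5} + 4431 \cdot \frac{1}{3323} = - \frac{4572}{9} + \frac{4431}{3323} = \left(-4572\right) \frac{1}{9} + \frac{4431}{3323} = -508 + \frac{4431}{3323} = - \frac{1683653}{3323}$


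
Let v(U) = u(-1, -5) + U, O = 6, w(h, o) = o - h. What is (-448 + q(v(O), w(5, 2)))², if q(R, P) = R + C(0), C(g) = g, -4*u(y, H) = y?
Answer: 3122289/16 ≈ 1.9514e+5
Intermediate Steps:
u(y, H) = -y/4
v(U) = ¼ + U (v(U) = -¼*(-1) + U = ¼ + U)
q(R, P) = R (q(R, P) = R + 0 = R)
(-448 + q(v(O), w(5, 2)))² = (-448 + (¼ + 6))² = (-448 + 25/4)² = (-1767/4)² = 3122289/16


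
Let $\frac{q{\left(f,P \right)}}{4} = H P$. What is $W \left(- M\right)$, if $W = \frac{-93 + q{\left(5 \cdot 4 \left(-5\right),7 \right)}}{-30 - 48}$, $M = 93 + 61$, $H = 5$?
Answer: $\frac{3619}{39} \approx 92.795$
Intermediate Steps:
$M = 154$
$q{\left(f,P \right)} = 20 P$ ($q{\left(f,P \right)} = 4 \cdot 5 P = 20 P$)
$W = - \frac{47}{78}$ ($W = \frac{-93 + 20 \cdot 7}{-30 - 48} = \frac{-93 + 140}{-78} = 47 \left(- \frac{1}{78}\right) = - \frac{47}{78} \approx -0.60256$)
$W \left(- M\right) = - \frac{47 \left(\left(-1\right) 154\right)}{78} = \left(- \frac{47}{78}\right) \left(-154\right) = \frac{3619}{39}$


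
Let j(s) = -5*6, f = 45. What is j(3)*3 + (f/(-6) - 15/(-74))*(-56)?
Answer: 11790/37 ≈ 318.65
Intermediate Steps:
j(s) = -30
j(3)*3 + (f/(-6) - 15/(-74))*(-56) = -30*3 + (45/(-6) - 15/(-74))*(-56) = -90 + (45*(-1/6) - 15*(-1/74))*(-56) = -90 + (-15/2 + 15/74)*(-56) = -90 - 270/37*(-56) = -90 + 15120/37 = 11790/37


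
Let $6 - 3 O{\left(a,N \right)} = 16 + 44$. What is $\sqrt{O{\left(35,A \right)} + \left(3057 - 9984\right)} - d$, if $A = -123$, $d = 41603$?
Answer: $-41603 + i \sqrt{6945} \approx -41603.0 + 83.337 i$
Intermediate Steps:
$O{\left(a,N \right)} = -18$ ($O{\left(a,N \right)} = 2 - \frac{16 + 44}{3} = 2 - 20 = -18$)
$\sqrt{O{\left(35,A \right)} + \left(3057 - 9984\right)} - d = \sqrt{-18 + \left(3057 - 9984\right)} - 41603 = \sqrt{-18 - 6927} - 41603 = \sqrt{-6945} - 41603 = i \sqrt{6945} - 41603 = -41603 + i \sqrt{6945}$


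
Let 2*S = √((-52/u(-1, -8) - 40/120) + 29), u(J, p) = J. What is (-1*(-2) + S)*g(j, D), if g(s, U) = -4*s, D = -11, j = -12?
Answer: 96 + 88*√6 ≈ 311.56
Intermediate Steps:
S = 11*√6/6 (S = √((-52/(-1) - 40/120) + 29)/2 = √((-52*(-1) - 40*1/120) + 29)/2 = √((52 - ⅓) + 29)/2 = √(155/3 + 29)/2 = √(242/3)/2 = (11*√6/3)/2 = 11*√6/6 ≈ 4.4907)
(-1*(-2) + S)*g(j, D) = (-1*(-2) + 11*√6/6)*(-4*(-12)) = (2 + 11*√6/6)*48 = 96 + 88*√6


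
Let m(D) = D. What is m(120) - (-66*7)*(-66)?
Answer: -30372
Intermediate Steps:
m(120) - (-66*7)*(-66) = 120 - (-66*7)*(-66) = 120 - (-462)*(-66) = 120 - 1*30492 = 120 - 30492 = -30372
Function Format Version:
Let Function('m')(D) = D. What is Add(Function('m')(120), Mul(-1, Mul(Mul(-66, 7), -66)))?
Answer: -30372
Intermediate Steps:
Add(Function('m')(120), Mul(-1, Mul(Mul(-66, 7), -66))) = Add(120, Mul(-1, Mul(Mul(-66, 7), -66))) = Add(120, Mul(-1, Mul(-462, -66))) = Add(120, Mul(-1, 30492)) = Add(120, -30492) = -30372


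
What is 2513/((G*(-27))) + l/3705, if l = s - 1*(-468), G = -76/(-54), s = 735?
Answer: -162543/2470 ≈ -65.807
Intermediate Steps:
G = 38/27 (G = -76*(-1/54) = 38/27 ≈ 1.4074)
l = 1203 (l = 735 - 1*(-468) = 735 + 468 = 1203)
2513/((G*(-27))) + l/3705 = 2513/(((38/27)*(-27))) + 1203/3705 = 2513/(-38) + 1203*(1/3705) = 2513*(-1/38) + 401/1235 = -2513/38 + 401/1235 = -162543/2470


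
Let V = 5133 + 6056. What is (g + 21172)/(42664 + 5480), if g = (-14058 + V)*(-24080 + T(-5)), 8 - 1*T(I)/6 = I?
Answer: 11480485/8024 ≈ 1430.8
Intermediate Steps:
V = 11189
T(I) = 48 - 6*I
g = 68861738 (g = (-14058 + 11189)*(-24080 + (48 - 6*(-5))) = -2869*(-24080 + (48 + 30)) = -2869*(-24080 + 78) = -2869*(-24002) = 68861738)
(g + 21172)/(42664 + 5480) = (68861738 + 21172)/(42664 + 5480) = 68882910/48144 = 68882910*(1/48144) = 11480485/8024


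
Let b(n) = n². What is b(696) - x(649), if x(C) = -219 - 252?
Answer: 484887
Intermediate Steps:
x(C) = -471
b(696) - x(649) = 696² - 1*(-471) = 484416 + 471 = 484887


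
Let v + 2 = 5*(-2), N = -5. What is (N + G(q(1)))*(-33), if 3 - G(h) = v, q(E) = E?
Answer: -330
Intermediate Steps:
v = -12 (v = -2 + 5*(-2) = -2 - 10 = -12)
G(h) = 15 (G(h) = 3 - 1*(-12) = 3 + 12 = 15)
(N + G(q(1)))*(-33) = (-5 + 15)*(-33) = 10*(-33) = -330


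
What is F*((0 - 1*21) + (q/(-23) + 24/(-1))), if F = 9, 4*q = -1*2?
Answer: -18621/46 ≈ -404.80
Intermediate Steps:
q = -½ (q = (-1*2)/4 = (¼)*(-2) = -½ ≈ -0.50000)
F*((0 - 1*21) + (q/(-23) + 24/(-1))) = 9*((0 - 1*21) + (-½/(-23) + 24/(-1))) = 9*((0 - 21) + (-½*(-1/23) + 24*(-1))) = 9*(-21 + (1/46 - 24)) = 9*(-21 - 1103/46) = 9*(-2069/46) = -18621/46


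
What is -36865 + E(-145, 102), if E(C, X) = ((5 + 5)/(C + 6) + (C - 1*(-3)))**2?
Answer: -322285161/19321 ≈ -16681.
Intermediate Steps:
E(C, X) = (3 + C + 10/(6 + C))**2 (E(C, X) = (10/(6 + C) + (C + 3))**2 = (10/(6 + C) + (3 + C))**2 = (3 + C + 10/(6 + C))**2)
-36865 + E(-145, 102) = -36865 + (28 + (-145)**2 + 9*(-145))**2/(6 - 145)**2 = -36865 + (28 + 21025 - 1305)**2/(-139)**2 = -36865 + (1/19321)*19748**2 = -36865 + (1/19321)*389983504 = -36865 + 389983504/19321 = -322285161/19321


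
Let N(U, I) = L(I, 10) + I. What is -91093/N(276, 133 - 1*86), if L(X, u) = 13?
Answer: -91093/60 ≈ -1518.2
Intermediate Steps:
N(U, I) = 13 + I
-91093/N(276, 133 - 1*86) = -91093/(13 + (133 - 1*86)) = -91093/(13 + (133 - 86)) = -91093/(13 + 47) = -91093/60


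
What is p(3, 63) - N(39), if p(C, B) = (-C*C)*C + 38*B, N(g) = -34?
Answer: 2401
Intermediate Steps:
p(C, B) = -C³ + 38*B (p(C, B) = (-C²)*C + 38*B = -C³ + 38*B)
p(3, 63) - N(39) = (-1*3³ + 38*63) - 1*(-34) = (-1*27 + 2394) + 34 = (-27 + 2394) + 34 = 2367 + 34 = 2401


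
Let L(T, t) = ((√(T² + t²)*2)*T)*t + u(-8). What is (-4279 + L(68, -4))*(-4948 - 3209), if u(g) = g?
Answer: 34969059 + 17749632*√290 ≈ 3.3723e+8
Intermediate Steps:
L(T, t) = -8 + 2*T*t*√(T² + t²) (L(T, t) = ((√(T² + t²)*2)*T)*t - 8 = ((2*√(T² + t²))*T)*t - 8 = (2*T*√(T² + t²))*t - 8 = 2*T*t*√(T² + t²) - 8 = -8 + 2*T*t*√(T² + t²))
(-4279 + L(68, -4))*(-4948 - 3209) = (-4279 + (-8 + 2*68*(-4)*√(68² + (-4)²)))*(-4948 - 3209) = (-4279 + (-8 + 2*68*(-4)*√(4624 + 16)))*(-8157) = (-4279 + (-8 + 2*68*(-4)*√4640))*(-8157) = (-4279 + (-8 + 2*68*(-4)*(4*√290)))*(-8157) = (-4279 + (-8 - 2176*√290))*(-8157) = (-4287 - 2176*√290)*(-8157) = 34969059 + 17749632*√290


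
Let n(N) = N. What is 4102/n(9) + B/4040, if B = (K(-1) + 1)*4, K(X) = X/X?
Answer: 2071519/4545 ≈ 455.78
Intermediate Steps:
K(X) = 1
B = 8 (B = (1 + 1)*4 = 2*4 = 8)
4102/n(9) + B/4040 = 4102/9 + 8/4040 = 4102*(1/9) + 8*(1/4040) = 4102/9 + 1/505 = 2071519/4545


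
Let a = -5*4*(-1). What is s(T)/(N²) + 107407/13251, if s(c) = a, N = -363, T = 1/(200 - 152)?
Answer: 4717726001/582023673 ≈ 8.1057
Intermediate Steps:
T = 1/48 ≈ 0.020833
a = 20 (a = -20*(-1) = 20)
s(c) = 20
s(T)/(N²) + 107407/13251 = 20/((-363)²) + 107407/13251 = 20/131769 + 107407*(1/13251) = 20*(1/131769) + 107407/13251 = 20/131769 + 107407/13251 = 4717726001/582023673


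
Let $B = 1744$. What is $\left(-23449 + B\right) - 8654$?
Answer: $-30359$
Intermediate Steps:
$\left(-23449 + B\right) - 8654 = \left(-23449 + 1744\right) - 8654 = -21705 - 8654 = -30359$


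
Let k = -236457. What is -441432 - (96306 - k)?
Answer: -774195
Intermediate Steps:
-441432 - (96306 - k) = -441432 - (96306 - 1*(-236457)) = -441432 - (96306 + 236457) = -441432 - 1*332763 = -441432 - 332763 = -774195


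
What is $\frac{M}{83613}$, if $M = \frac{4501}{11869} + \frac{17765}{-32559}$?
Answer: $- \frac{64304726}{32311639411623} \approx -1.9901 \cdot 10^{-6}$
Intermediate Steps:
$M = - \frac{64304726}{386442771}$ ($M = 4501 \cdot \frac{1}{11869} + 17765 \left(- \frac{1}{32559}\right) = \frac{4501}{11869} - \frac{17765}{32559} = - \frac{64304726}{386442771} \approx -0.1664$)
$\frac{M}{83613} = - \frac{64304726}{386442771 \cdot 83613} = \left(- \frac{64304726}{386442771}\right) \frac{1}{83613} = - \frac{64304726}{32311639411623}$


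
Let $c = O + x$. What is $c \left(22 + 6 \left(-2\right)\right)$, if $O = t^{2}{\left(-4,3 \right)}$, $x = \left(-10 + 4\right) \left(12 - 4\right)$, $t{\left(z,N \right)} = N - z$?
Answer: $10$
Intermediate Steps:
$x = -48$ ($x = \left(-6\right) 8 = -48$)
$O = 49$ ($O = \left(3 - -4\right)^{2} = \left(3 + 4\right)^{2} = 7^{2} = 49$)
$c = 1$ ($c = 49 - 48 = 1$)
$c \left(22 + 6 \left(-2\right)\right) = 1 \left(22 + 6 \left(-2\right)\right) = 1 \left(22 - 12\right) = 1 \cdot 10 = 10$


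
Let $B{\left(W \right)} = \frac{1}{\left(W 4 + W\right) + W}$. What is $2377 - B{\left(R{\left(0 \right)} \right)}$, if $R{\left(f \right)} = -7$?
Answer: $\frac{99835}{42} \approx 2377.0$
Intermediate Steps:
$B{\left(W \right)} = \frac{1}{6 W}$ ($B{\left(W \right)} = \frac{1}{\left(4 W + W\right) + W} = \frac{1}{5 W + W} = \frac{1}{6 W}$)
$2377 - B{\left(R{\left(0 \right)} \right)} = 2377 - \frac{1}{6 \left(-7\right)} = 2377 - \frac{1}{6} \left(- \frac{1}{7}\right) = 2377 - - \frac{1}{42} = 2377 + \frac{1}{42} = \frac{99835}{42}$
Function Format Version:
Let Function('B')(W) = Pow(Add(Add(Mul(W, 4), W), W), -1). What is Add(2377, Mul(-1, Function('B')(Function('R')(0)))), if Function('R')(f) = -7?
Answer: Rational(99835, 42) ≈ 2377.0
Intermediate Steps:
Function('B')(W) = Mul(Rational(1, 6), Pow(W, -1)) (Function('B')(W) = Pow(Add(Add(Mul(4, W), W), W), -1) = Pow(Add(Mul(5, W), W), -1) = Pow(Mul(6, W), -1) = Mul(Rational(1, 6), Pow(W, -1)))
Add(2377, Mul(-1, Function('B')(Function('R')(0)))) = Add(2377, Mul(-1, Mul(Rational(1, 6), Pow(-7, -1)))) = Add(2377, Mul(-1, Mul(Rational(1, 6), Rational(-1, 7)))) = Add(2377, Mul(-1, Rational(-1, 42))) = Add(2377, Rational(1, 42)) = Rational(99835, 42)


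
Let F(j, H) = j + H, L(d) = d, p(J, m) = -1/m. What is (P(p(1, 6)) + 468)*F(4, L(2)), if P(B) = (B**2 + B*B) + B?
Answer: 8422/3 ≈ 2807.3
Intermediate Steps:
P(B) = B + 2*B**2 (P(B) = (B**2 + B**2) + B = 2*B**2 + B = B + 2*B**2)
F(j, H) = H + j
(P(p(1, 6)) + 468)*F(4, L(2)) = ((-1/6)*(1 + 2*(-1/6)) + 468)*(2 + 4) = ((-1*1/6)*(1 + 2*(-1*1/6)) + 468)*6 = (-(1 + 2*(-1/6))/6 + 468)*6 = (-(1 - 1/3)/6 + 468)*6 = (-1/6*2/3 + 468)*6 = (-1/9 + 468)*6 = (4211/9)*6 = 8422/3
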